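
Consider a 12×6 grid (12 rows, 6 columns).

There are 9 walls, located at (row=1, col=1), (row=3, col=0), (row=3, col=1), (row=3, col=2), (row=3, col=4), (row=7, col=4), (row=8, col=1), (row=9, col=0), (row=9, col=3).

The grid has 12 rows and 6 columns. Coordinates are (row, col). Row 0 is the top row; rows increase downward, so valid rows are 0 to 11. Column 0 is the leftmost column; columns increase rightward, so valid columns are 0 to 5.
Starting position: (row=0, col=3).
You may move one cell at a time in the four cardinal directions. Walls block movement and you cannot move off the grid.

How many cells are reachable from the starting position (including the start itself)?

Answer: Reachable cells: 63

Derivation:
BFS flood-fill from (row=0, col=3):
  Distance 0: (row=0, col=3)
  Distance 1: (row=0, col=2), (row=0, col=4), (row=1, col=3)
  Distance 2: (row=0, col=1), (row=0, col=5), (row=1, col=2), (row=1, col=4), (row=2, col=3)
  Distance 3: (row=0, col=0), (row=1, col=5), (row=2, col=2), (row=2, col=4), (row=3, col=3)
  Distance 4: (row=1, col=0), (row=2, col=1), (row=2, col=5), (row=4, col=3)
  Distance 5: (row=2, col=0), (row=3, col=5), (row=4, col=2), (row=4, col=4), (row=5, col=3)
  Distance 6: (row=4, col=1), (row=4, col=5), (row=5, col=2), (row=5, col=4), (row=6, col=3)
  Distance 7: (row=4, col=0), (row=5, col=1), (row=5, col=5), (row=6, col=2), (row=6, col=4), (row=7, col=3)
  Distance 8: (row=5, col=0), (row=6, col=1), (row=6, col=5), (row=7, col=2), (row=8, col=3)
  Distance 9: (row=6, col=0), (row=7, col=1), (row=7, col=5), (row=8, col=2), (row=8, col=4)
  Distance 10: (row=7, col=0), (row=8, col=5), (row=9, col=2), (row=9, col=4)
  Distance 11: (row=8, col=0), (row=9, col=1), (row=9, col=5), (row=10, col=2), (row=10, col=4)
  Distance 12: (row=10, col=1), (row=10, col=3), (row=10, col=5), (row=11, col=2), (row=11, col=4)
  Distance 13: (row=10, col=0), (row=11, col=1), (row=11, col=3), (row=11, col=5)
  Distance 14: (row=11, col=0)
Total reachable: 63 (grid has 63 open cells total)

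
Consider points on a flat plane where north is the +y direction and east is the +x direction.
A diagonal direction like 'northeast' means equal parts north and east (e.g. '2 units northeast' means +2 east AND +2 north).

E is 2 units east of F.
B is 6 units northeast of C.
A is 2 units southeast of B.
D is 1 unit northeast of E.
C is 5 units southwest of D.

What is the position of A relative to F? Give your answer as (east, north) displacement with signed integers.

Place F at the origin (east=0, north=0).
  E is 2 units east of F: delta (east=+2, north=+0); E at (east=2, north=0).
  D is 1 unit northeast of E: delta (east=+1, north=+1); D at (east=3, north=1).
  C is 5 units southwest of D: delta (east=-5, north=-5); C at (east=-2, north=-4).
  B is 6 units northeast of C: delta (east=+6, north=+6); B at (east=4, north=2).
  A is 2 units southeast of B: delta (east=+2, north=-2); A at (east=6, north=0).
Therefore A relative to F: (east=6, north=0).

Answer: A is at (east=6, north=0) relative to F.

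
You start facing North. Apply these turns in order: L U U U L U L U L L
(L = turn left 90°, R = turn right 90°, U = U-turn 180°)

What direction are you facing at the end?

Start: North
  L (left (90° counter-clockwise)) -> West
  U (U-turn (180°)) -> East
  U (U-turn (180°)) -> West
  U (U-turn (180°)) -> East
  L (left (90° counter-clockwise)) -> North
  U (U-turn (180°)) -> South
  L (left (90° counter-clockwise)) -> East
  U (U-turn (180°)) -> West
  L (left (90° counter-clockwise)) -> South
  L (left (90° counter-clockwise)) -> East
Final: East

Answer: Final heading: East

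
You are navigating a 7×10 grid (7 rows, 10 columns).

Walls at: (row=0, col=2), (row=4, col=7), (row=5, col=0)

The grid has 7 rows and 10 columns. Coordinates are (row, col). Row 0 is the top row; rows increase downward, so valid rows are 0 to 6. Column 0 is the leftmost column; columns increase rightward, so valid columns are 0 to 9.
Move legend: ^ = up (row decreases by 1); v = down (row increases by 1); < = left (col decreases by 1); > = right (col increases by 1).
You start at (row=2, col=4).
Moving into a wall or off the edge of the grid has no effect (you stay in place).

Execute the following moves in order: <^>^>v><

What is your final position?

Start: (row=2, col=4)
  < (left): (row=2, col=4) -> (row=2, col=3)
  ^ (up): (row=2, col=3) -> (row=1, col=3)
  > (right): (row=1, col=3) -> (row=1, col=4)
  ^ (up): (row=1, col=4) -> (row=0, col=4)
  > (right): (row=0, col=4) -> (row=0, col=5)
  v (down): (row=0, col=5) -> (row=1, col=5)
  > (right): (row=1, col=5) -> (row=1, col=6)
  < (left): (row=1, col=6) -> (row=1, col=5)
Final: (row=1, col=5)

Answer: Final position: (row=1, col=5)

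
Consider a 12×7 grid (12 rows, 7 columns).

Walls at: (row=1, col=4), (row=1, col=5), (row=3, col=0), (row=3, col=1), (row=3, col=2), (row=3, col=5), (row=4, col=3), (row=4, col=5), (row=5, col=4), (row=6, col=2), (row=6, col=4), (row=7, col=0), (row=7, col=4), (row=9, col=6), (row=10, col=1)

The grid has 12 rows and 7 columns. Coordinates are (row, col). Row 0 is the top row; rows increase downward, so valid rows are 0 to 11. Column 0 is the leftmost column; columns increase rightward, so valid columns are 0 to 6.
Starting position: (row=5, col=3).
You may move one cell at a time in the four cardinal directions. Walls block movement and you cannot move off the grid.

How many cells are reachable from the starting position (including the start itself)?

BFS flood-fill from (row=5, col=3):
  Distance 0: (row=5, col=3)
  Distance 1: (row=5, col=2), (row=6, col=3)
  Distance 2: (row=4, col=2), (row=5, col=1), (row=7, col=3)
  Distance 3: (row=4, col=1), (row=5, col=0), (row=6, col=1), (row=7, col=2), (row=8, col=3)
  Distance 4: (row=4, col=0), (row=6, col=0), (row=7, col=1), (row=8, col=2), (row=8, col=4), (row=9, col=3)
  Distance 5: (row=8, col=1), (row=8, col=5), (row=9, col=2), (row=9, col=4), (row=10, col=3)
  Distance 6: (row=7, col=5), (row=8, col=0), (row=8, col=6), (row=9, col=1), (row=9, col=5), (row=10, col=2), (row=10, col=4), (row=11, col=3)
  Distance 7: (row=6, col=5), (row=7, col=6), (row=9, col=0), (row=10, col=5), (row=11, col=2), (row=11, col=4)
  Distance 8: (row=5, col=5), (row=6, col=6), (row=10, col=0), (row=10, col=6), (row=11, col=1), (row=11, col=5)
  Distance 9: (row=5, col=6), (row=11, col=0), (row=11, col=6)
  Distance 10: (row=4, col=6)
  Distance 11: (row=3, col=6)
  Distance 12: (row=2, col=6)
  Distance 13: (row=1, col=6), (row=2, col=5)
  Distance 14: (row=0, col=6), (row=2, col=4)
  Distance 15: (row=0, col=5), (row=2, col=3), (row=3, col=4)
  Distance 16: (row=0, col=4), (row=1, col=3), (row=2, col=2), (row=3, col=3), (row=4, col=4)
  Distance 17: (row=0, col=3), (row=1, col=2), (row=2, col=1)
  Distance 18: (row=0, col=2), (row=1, col=1), (row=2, col=0)
  Distance 19: (row=0, col=1), (row=1, col=0)
  Distance 20: (row=0, col=0)
Total reachable: 69 (grid has 69 open cells total)

Answer: Reachable cells: 69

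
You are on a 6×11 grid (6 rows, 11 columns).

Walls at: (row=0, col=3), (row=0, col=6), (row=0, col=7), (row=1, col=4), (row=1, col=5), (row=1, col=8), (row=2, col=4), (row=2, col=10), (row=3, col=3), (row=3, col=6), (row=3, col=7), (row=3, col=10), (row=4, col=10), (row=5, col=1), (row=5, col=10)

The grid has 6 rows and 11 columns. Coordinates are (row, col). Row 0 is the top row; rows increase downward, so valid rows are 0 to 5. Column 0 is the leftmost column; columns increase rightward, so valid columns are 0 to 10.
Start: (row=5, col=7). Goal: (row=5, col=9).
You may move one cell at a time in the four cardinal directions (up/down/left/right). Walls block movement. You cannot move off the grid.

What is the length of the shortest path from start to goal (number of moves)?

BFS from (row=5, col=7) until reaching (row=5, col=9):
  Distance 0: (row=5, col=7)
  Distance 1: (row=4, col=7), (row=5, col=6), (row=5, col=8)
  Distance 2: (row=4, col=6), (row=4, col=8), (row=5, col=5), (row=5, col=9)  <- goal reached here
One shortest path (2 moves): (row=5, col=7) -> (row=5, col=8) -> (row=5, col=9)

Answer: Shortest path length: 2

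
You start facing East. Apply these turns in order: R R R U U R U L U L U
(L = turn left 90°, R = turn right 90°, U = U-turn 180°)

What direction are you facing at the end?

Answer: Final heading: East

Derivation:
Start: East
  R (right (90° clockwise)) -> South
  R (right (90° clockwise)) -> West
  R (right (90° clockwise)) -> North
  U (U-turn (180°)) -> South
  U (U-turn (180°)) -> North
  R (right (90° clockwise)) -> East
  U (U-turn (180°)) -> West
  L (left (90° counter-clockwise)) -> South
  U (U-turn (180°)) -> North
  L (left (90° counter-clockwise)) -> West
  U (U-turn (180°)) -> East
Final: East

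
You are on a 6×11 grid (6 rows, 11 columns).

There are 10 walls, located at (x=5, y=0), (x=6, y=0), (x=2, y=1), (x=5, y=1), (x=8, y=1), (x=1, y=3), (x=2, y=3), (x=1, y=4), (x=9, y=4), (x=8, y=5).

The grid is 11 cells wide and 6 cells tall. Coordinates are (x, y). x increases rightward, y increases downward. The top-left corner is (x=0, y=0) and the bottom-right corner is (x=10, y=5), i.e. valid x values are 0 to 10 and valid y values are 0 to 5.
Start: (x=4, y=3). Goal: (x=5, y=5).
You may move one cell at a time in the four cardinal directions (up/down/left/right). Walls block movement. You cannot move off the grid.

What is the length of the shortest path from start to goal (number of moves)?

Answer: Shortest path length: 3

Derivation:
BFS from (x=4, y=3) until reaching (x=5, y=5):
  Distance 0: (x=4, y=3)
  Distance 1: (x=4, y=2), (x=3, y=3), (x=5, y=3), (x=4, y=4)
  Distance 2: (x=4, y=1), (x=3, y=2), (x=5, y=2), (x=6, y=3), (x=3, y=4), (x=5, y=4), (x=4, y=5)
  Distance 3: (x=4, y=0), (x=3, y=1), (x=2, y=2), (x=6, y=2), (x=7, y=3), (x=2, y=4), (x=6, y=4), (x=3, y=5), (x=5, y=5)  <- goal reached here
One shortest path (3 moves): (x=4, y=3) -> (x=5, y=3) -> (x=5, y=4) -> (x=5, y=5)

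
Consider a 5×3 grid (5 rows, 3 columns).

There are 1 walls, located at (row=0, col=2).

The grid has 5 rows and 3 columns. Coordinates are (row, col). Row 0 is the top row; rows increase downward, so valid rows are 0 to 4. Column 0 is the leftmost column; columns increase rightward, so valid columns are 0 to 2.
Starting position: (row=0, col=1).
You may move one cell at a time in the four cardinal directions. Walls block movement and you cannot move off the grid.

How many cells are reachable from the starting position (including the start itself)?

Answer: Reachable cells: 14

Derivation:
BFS flood-fill from (row=0, col=1):
  Distance 0: (row=0, col=1)
  Distance 1: (row=0, col=0), (row=1, col=1)
  Distance 2: (row=1, col=0), (row=1, col=2), (row=2, col=1)
  Distance 3: (row=2, col=0), (row=2, col=2), (row=3, col=1)
  Distance 4: (row=3, col=0), (row=3, col=2), (row=4, col=1)
  Distance 5: (row=4, col=0), (row=4, col=2)
Total reachable: 14 (grid has 14 open cells total)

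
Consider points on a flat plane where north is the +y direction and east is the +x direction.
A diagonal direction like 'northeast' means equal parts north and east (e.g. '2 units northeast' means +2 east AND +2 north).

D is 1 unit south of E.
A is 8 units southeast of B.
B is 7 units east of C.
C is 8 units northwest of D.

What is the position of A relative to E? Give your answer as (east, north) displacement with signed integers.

Answer: A is at (east=7, north=-1) relative to E.

Derivation:
Place E at the origin (east=0, north=0).
  D is 1 unit south of E: delta (east=+0, north=-1); D at (east=0, north=-1).
  C is 8 units northwest of D: delta (east=-8, north=+8); C at (east=-8, north=7).
  B is 7 units east of C: delta (east=+7, north=+0); B at (east=-1, north=7).
  A is 8 units southeast of B: delta (east=+8, north=-8); A at (east=7, north=-1).
Therefore A relative to E: (east=7, north=-1).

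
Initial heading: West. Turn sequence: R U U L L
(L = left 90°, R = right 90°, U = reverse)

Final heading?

Start: West
  R (right (90° clockwise)) -> North
  U (U-turn (180°)) -> South
  U (U-turn (180°)) -> North
  L (left (90° counter-clockwise)) -> West
  L (left (90° counter-clockwise)) -> South
Final: South

Answer: Final heading: South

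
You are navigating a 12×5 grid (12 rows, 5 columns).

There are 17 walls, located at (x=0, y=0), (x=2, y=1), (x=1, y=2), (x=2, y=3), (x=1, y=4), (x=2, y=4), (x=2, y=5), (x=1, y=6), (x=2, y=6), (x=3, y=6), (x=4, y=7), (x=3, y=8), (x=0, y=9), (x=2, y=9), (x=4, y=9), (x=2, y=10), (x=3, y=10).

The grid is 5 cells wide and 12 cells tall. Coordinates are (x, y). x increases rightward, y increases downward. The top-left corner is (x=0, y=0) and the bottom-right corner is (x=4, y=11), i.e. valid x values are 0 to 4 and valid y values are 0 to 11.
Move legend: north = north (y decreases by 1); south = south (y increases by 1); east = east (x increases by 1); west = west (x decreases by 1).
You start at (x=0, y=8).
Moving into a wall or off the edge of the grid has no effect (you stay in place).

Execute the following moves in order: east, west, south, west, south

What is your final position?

Start: (x=0, y=8)
  east (east): (x=0, y=8) -> (x=1, y=8)
  west (west): (x=1, y=8) -> (x=0, y=8)
  south (south): blocked, stay at (x=0, y=8)
  west (west): blocked, stay at (x=0, y=8)
  south (south): blocked, stay at (x=0, y=8)
Final: (x=0, y=8)

Answer: Final position: (x=0, y=8)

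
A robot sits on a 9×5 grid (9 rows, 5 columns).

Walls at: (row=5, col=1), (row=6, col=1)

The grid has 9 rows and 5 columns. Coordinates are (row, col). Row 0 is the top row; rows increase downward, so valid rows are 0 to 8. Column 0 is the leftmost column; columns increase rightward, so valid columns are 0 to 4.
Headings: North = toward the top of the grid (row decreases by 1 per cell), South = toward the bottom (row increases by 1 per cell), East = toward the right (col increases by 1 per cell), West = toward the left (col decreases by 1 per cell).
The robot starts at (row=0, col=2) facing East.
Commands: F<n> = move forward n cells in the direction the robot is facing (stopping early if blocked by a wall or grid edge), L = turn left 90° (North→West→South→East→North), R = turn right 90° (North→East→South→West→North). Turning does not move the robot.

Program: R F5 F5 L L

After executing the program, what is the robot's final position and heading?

Start: (row=0, col=2), facing East
  R: turn right, now facing South
  F5: move forward 5, now at (row=5, col=2)
  F5: move forward 3/5 (blocked), now at (row=8, col=2)
  L: turn left, now facing East
  L: turn left, now facing North
Final: (row=8, col=2), facing North

Answer: Final position: (row=8, col=2), facing North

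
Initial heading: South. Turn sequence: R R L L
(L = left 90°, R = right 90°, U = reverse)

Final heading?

Start: South
  R (right (90° clockwise)) -> West
  R (right (90° clockwise)) -> North
  L (left (90° counter-clockwise)) -> West
  L (left (90° counter-clockwise)) -> South
Final: South

Answer: Final heading: South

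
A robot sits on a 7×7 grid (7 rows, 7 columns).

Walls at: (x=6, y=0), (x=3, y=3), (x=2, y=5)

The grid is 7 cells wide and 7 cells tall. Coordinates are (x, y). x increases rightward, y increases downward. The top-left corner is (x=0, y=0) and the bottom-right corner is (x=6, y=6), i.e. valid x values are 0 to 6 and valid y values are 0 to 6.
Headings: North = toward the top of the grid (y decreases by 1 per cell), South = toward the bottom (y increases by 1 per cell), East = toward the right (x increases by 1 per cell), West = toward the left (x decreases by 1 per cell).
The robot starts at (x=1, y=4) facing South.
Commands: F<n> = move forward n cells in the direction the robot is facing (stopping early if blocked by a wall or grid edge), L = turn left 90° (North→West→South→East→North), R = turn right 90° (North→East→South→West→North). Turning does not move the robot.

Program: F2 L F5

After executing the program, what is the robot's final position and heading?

Start: (x=1, y=4), facing South
  F2: move forward 2, now at (x=1, y=6)
  L: turn left, now facing East
  F5: move forward 5, now at (x=6, y=6)
Final: (x=6, y=6), facing East

Answer: Final position: (x=6, y=6), facing East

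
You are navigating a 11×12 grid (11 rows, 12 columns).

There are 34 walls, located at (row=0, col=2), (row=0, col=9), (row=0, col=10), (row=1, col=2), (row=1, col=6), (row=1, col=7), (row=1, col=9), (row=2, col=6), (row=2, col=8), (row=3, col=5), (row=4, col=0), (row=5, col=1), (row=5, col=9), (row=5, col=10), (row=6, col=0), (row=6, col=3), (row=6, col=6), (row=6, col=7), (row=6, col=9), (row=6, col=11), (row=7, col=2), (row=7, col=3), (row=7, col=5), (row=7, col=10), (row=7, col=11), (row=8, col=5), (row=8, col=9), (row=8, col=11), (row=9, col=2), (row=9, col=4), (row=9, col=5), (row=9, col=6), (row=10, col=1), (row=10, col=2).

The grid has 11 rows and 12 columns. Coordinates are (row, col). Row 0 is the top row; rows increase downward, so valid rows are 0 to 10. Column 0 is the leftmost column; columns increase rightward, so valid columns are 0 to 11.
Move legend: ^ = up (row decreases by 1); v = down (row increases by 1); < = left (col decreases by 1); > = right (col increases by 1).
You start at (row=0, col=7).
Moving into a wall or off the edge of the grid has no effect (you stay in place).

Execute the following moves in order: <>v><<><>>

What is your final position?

Answer: Final position: (row=0, col=8)

Derivation:
Start: (row=0, col=7)
  < (left): (row=0, col=7) -> (row=0, col=6)
  > (right): (row=0, col=6) -> (row=0, col=7)
  v (down): blocked, stay at (row=0, col=7)
  > (right): (row=0, col=7) -> (row=0, col=8)
  < (left): (row=0, col=8) -> (row=0, col=7)
  < (left): (row=0, col=7) -> (row=0, col=6)
  > (right): (row=0, col=6) -> (row=0, col=7)
  < (left): (row=0, col=7) -> (row=0, col=6)
  > (right): (row=0, col=6) -> (row=0, col=7)
  > (right): (row=0, col=7) -> (row=0, col=8)
Final: (row=0, col=8)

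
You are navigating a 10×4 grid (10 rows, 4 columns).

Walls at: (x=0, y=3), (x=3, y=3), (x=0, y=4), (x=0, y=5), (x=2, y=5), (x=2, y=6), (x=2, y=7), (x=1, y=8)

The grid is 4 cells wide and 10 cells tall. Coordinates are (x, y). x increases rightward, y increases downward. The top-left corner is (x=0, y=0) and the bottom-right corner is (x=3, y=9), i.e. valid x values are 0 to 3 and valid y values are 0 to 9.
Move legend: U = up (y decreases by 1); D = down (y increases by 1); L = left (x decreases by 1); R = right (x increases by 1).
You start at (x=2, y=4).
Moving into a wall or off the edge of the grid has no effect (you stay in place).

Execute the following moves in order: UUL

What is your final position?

Start: (x=2, y=4)
  U (up): (x=2, y=4) -> (x=2, y=3)
  U (up): (x=2, y=3) -> (x=2, y=2)
  L (left): (x=2, y=2) -> (x=1, y=2)
Final: (x=1, y=2)

Answer: Final position: (x=1, y=2)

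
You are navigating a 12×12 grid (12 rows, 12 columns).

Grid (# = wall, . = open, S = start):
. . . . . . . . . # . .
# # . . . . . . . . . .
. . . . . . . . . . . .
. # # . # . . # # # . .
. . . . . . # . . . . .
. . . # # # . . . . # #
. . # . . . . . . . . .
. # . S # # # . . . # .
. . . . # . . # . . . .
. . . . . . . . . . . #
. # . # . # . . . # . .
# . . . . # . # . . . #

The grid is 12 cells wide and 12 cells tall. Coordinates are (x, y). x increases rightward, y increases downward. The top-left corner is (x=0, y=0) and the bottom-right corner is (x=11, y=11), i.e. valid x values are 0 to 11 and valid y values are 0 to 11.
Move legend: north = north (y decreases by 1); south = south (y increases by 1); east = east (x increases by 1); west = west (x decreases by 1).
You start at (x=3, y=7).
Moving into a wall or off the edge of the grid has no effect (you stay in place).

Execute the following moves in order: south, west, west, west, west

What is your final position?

Answer: Final position: (x=0, y=8)

Derivation:
Start: (x=3, y=7)
  south (south): (x=3, y=7) -> (x=3, y=8)
  west (west): (x=3, y=8) -> (x=2, y=8)
  west (west): (x=2, y=8) -> (x=1, y=8)
  west (west): (x=1, y=8) -> (x=0, y=8)
  west (west): blocked, stay at (x=0, y=8)
Final: (x=0, y=8)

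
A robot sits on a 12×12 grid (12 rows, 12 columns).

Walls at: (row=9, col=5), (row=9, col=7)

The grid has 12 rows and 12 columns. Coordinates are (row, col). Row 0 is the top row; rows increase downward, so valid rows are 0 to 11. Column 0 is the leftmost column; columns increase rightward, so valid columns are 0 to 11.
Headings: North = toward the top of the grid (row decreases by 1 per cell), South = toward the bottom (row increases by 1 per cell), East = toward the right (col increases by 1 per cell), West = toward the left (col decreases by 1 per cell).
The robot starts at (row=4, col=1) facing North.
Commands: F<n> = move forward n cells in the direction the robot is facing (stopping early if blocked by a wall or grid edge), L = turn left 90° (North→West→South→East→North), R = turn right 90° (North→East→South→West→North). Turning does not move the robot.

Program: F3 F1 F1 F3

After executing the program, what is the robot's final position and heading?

Start: (row=4, col=1), facing North
  F3: move forward 3, now at (row=1, col=1)
  F1: move forward 1, now at (row=0, col=1)
  F1: move forward 0/1 (blocked), now at (row=0, col=1)
  F3: move forward 0/3 (blocked), now at (row=0, col=1)
Final: (row=0, col=1), facing North

Answer: Final position: (row=0, col=1), facing North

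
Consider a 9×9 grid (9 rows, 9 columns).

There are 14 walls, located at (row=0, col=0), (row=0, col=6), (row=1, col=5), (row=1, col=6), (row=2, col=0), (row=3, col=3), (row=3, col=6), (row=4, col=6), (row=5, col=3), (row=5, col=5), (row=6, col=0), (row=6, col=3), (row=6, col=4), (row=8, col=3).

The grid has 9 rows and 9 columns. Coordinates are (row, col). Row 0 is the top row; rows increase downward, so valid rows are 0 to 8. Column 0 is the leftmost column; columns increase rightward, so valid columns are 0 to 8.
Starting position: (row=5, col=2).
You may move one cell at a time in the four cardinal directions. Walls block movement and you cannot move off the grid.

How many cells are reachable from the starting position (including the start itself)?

Answer: Reachable cells: 67

Derivation:
BFS flood-fill from (row=5, col=2):
  Distance 0: (row=5, col=2)
  Distance 1: (row=4, col=2), (row=5, col=1), (row=6, col=2)
  Distance 2: (row=3, col=2), (row=4, col=1), (row=4, col=3), (row=5, col=0), (row=6, col=1), (row=7, col=2)
  Distance 3: (row=2, col=2), (row=3, col=1), (row=4, col=0), (row=4, col=4), (row=7, col=1), (row=7, col=3), (row=8, col=2)
  Distance 4: (row=1, col=2), (row=2, col=1), (row=2, col=3), (row=3, col=0), (row=3, col=4), (row=4, col=5), (row=5, col=4), (row=7, col=0), (row=7, col=4), (row=8, col=1)
  Distance 5: (row=0, col=2), (row=1, col=1), (row=1, col=3), (row=2, col=4), (row=3, col=5), (row=7, col=5), (row=8, col=0), (row=8, col=4)
  Distance 6: (row=0, col=1), (row=0, col=3), (row=1, col=0), (row=1, col=4), (row=2, col=5), (row=6, col=5), (row=7, col=6), (row=8, col=5)
  Distance 7: (row=0, col=4), (row=2, col=6), (row=6, col=6), (row=7, col=7), (row=8, col=6)
  Distance 8: (row=0, col=5), (row=2, col=7), (row=5, col=6), (row=6, col=7), (row=7, col=8), (row=8, col=7)
  Distance 9: (row=1, col=7), (row=2, col=8), (row=3, col=7), (row=5, col=7), (row=6, col=8), (row=8, col=8)
  Distance 10: (row=0, col=7), (row=1, col=8), (row=3, col=8), (row=4, col=7), (row=5, col=8)
  Distance 11: (row=0, col=8), (row=4, col=8)
Total reachable: 67 (grid has 67 open cells total)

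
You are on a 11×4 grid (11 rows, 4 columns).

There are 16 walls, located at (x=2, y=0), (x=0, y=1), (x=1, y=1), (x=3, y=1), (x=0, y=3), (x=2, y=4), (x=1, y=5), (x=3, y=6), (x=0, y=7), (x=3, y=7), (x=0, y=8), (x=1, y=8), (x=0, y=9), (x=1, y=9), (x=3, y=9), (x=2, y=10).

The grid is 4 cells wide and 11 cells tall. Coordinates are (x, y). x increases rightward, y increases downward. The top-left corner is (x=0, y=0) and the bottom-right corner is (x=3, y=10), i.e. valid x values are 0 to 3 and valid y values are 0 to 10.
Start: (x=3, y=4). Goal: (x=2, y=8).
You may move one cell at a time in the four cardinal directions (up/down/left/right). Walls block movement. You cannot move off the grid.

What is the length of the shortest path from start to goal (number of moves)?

BFS from (x=3, y=4) until reaching (x=2, y=8):
  Distance 0: (x=3, y=4)
  Distance 1: (x=3, y=3), (x=3, y=5)
  Distance 2: (x=3, y=2), (x=2, y=3), (x=2, y=5)
  Distance 3: (x=2, y=2), (x=1, y=3), (x=2, y=6)
  Distance 4: (x=2, y=1), (x=1, y=2), (x=1, y=4), (x=1, y=6), (x=2, y=7)
  Distance 5: (x=0, y=2), (x=0, y=4), (x=0, y=6), (x=1, y=7), (x=2, y=8)  <- goal reached here
One shortest path (5 moves): (x=3, y=4) -> (x=3, y=5) -> (x=2, y=5) -> (x=2, y=6) -> (x=2, y=7) -> (x=2, y=8)

Answer: Shortest path length: 5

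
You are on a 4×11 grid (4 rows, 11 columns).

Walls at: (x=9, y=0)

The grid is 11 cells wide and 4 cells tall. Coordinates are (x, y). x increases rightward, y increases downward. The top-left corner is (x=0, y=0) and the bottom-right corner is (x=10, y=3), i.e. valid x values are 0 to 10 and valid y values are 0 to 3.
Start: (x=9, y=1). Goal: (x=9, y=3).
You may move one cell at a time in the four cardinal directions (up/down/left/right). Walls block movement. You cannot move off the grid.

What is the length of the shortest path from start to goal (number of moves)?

BFS from (x=9, y=1) until reaching (x=9, y=3):
  Distance 0: (x=9, y=1)
  Distance 1: (x=8, y=1), (x=10, y=1), (x=9, y=2)
  Distance 2: (x=8, y=0), (x=10, y=0), (x=7, y=1), (x=8, y=2), (x=10, y=2), (x=9, y=3)  <- goal reached here
One shortest path (2 moves): (x=9, y=1) -> (x=9, y=2) -> (x=9, y=3)

Answer: Shortest path length: 2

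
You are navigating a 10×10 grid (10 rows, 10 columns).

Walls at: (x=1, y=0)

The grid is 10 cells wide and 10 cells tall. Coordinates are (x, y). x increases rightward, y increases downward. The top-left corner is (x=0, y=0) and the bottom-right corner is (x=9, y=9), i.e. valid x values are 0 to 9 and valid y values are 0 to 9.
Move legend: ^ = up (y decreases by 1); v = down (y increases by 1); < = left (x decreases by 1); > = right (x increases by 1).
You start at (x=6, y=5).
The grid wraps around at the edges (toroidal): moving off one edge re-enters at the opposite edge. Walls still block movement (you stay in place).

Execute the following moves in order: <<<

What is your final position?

Answer: Final position: (x=3, y=5)

Derivation:
Start: (x=6, y=5)
  < (left): (x=6, y=5) -> (x=5, y=5)
  < (left): (x=5, y=5) -> (x=4, y=5)
  < (left): (x=4, y=5) -> (x=3, y=5)
Final: (x=3, y=5)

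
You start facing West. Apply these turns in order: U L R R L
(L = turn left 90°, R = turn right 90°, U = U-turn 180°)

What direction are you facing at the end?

Start: West
  U (U-turn (180°)) -> East
  L (left (90° counter-clockwise)) -> North
  R (right (90° clockwise)) -> East
  R (right (90° clockwise)) -> South
  L (left (90° counter-clockwise)) -> East
Final: East

Answer: Final heading: East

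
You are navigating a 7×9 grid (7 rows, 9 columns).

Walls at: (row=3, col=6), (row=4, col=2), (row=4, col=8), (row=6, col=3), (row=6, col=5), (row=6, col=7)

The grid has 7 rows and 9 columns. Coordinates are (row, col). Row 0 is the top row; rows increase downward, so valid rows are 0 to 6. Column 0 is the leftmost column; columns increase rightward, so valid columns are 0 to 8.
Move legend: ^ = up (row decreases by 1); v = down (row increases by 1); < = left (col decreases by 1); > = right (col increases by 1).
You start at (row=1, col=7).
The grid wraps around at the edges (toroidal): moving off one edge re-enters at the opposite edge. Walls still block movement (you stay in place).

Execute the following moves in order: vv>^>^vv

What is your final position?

Answer: Final position: (row=3, col=0)

Derivation:
Start: (row=1, col=7)
  v (down): (row=1, col=7) -> (row=2, col=7)
  v (down): (row=2, col=7) -> (row=3, col=7)
  > (right): (row=3, col=7) -> (row=3, col=8)
  ^ (up): (row=3, col=8) -> (row=2, col=8)
  > (right): (row=2, col=8) -> (row=2, col=0)
  ^ (up): (row=2, col=0) -> (row=1, col=0)
  v (down): (row=1, col=0) -> (row=2, col=0)
  v (down): (row=2, col=0) -> (row=3, col=0)
Final: (row=3, col=0)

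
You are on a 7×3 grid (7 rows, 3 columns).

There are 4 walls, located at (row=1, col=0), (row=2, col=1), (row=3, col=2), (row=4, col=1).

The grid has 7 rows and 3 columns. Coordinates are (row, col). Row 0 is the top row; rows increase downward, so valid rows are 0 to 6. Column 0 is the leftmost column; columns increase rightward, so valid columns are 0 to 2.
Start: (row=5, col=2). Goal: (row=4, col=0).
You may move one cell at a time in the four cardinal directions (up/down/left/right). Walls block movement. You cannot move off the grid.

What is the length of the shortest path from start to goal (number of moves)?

Answer: Shortest path length: 3

Derivation:
BFS from (row=5, col=2) until reaching (row=4, col=0):
  Distance 0: (row=5, col=2)
  Distance 1: (row=4, col=2), (row=5, col=1), (row=6, col=2)
  Distance 2: (row=5, col=0), (row=6, col=1)
  Distance 3: (row=4, col=0), (row=6, col=0)  <- goal reached here
One shortest path (3 moves): (row=5, col=2) -> (row=5, col=1) -> (row=5, col=0) -> (row=4, col=0)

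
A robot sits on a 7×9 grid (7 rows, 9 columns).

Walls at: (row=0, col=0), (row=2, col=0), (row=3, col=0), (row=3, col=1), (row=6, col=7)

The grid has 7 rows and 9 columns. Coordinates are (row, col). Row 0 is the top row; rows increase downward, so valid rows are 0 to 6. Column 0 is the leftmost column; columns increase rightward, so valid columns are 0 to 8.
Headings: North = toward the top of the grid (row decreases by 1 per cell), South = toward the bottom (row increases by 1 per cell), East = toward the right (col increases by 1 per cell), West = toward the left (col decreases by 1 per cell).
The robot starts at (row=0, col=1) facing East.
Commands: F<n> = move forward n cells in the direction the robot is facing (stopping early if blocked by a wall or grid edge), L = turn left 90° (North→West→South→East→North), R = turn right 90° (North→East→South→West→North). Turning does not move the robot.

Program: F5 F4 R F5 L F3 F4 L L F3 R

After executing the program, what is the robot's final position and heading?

Start: (row=0, col=1), facing East
  F5: move forward 5, now at (row=0, col=6)
  F4: move forward 2/4 (blocked), now at (row=0, col=8)
  R: turn right, now facing South
  F5: move forward 5, now at (row=5, col=8)
  L: turn left, now facing East
  F3: move forward 0/3 (blocked), now at (row=5, col=8)
  F4: move forward 0/4 (blocked), now at (row=5, col=8)
  L: turn left, now facing North
  L: turn left, now facing West
  F3: move forward 3, now at (row=5, col=5)
  R: turn right, now facing North
Final: (row=5, col=5), facing North

Answer: Final position: (row=5, col=5), facing North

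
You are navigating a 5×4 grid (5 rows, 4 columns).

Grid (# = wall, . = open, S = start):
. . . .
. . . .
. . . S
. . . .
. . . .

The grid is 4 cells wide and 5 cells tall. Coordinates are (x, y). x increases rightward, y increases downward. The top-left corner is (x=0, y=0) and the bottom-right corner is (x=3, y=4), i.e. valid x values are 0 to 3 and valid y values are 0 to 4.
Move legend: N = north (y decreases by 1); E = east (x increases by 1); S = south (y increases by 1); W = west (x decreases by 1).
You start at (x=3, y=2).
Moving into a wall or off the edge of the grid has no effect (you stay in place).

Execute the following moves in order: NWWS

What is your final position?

Start: (x=3, y=2)
  N (north): (x=3, y=2) -> (x=3, y=1)
  W (west): (x=3, y=1) -> (x=2, y=1)
  W (west): (x=2, y=1) -> (x=1, y=1)
  S (south): (x=1, y=1) -> (x=1, y=2)
Final: (x=1, y=2)

Answer: Final position: (x=1, y=2)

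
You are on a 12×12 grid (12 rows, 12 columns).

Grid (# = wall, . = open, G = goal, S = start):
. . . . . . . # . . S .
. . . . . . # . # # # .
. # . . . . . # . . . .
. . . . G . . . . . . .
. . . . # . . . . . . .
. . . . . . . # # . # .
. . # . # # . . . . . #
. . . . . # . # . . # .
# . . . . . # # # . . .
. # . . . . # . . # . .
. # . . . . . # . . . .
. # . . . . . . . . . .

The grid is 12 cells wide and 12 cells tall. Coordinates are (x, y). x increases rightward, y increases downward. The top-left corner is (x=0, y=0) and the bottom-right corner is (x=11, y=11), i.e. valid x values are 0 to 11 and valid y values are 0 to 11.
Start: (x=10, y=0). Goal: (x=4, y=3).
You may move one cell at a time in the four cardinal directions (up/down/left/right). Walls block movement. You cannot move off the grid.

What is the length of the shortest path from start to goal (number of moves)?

BFS from (x=10, y=0) until reaching (x=4, y=3):
  Distance 0: (x=10, y=0)
  Distance 1: (x=9, y=0), (x=11, y=0)
  Distance 2: (x=8, y=0), (x=11, y=1)
  Distance 3: (x=11, y=2)
  Distance 4: (x=10, y=2), (x=11, y=3)
  Distance 5: (x=9, y=2), (x=10, y=3), (x=11, y=4)
  Distance 6: (x=8, y=2), (x=9, y=3), (x=10, y=4), (x=11, y=5)
  Distance 7: (x=8, y=3), (x=9, y=4)
  Distance 8: (x=7, y=3), (x=8, y=4), (x=9, y=5)
  Distance 9: (x=6, y=3), (x=7, y=4), (x=9, y=6)
  Distance 10: (x=6, y=2), (x=5, y=3), (x=6, y=4), (x=8, y=6), (x=10, y=6), (x=9, y=7)
  Distance 11: (x=5, y=2), (x=4, y=3), (x=5, y=4), (x=6, y=5), (x=7, y=6), (x=8, y=7), (x=9, y=8)  <- goal reached here
One shortest path (11 moves): (x=10, y=0) -> (x=11, y=0) -> (x=11, y=1) -> (x=11, y=2) -> (x=10, y=2) -> (x=9, y=2) -> (x=8, y=2) -> (x=8, y=3) -> (x=7, y=3) -> (x=6, y=3) -> (x=5, y=3) -> (x=4, y=3)

Answer: Shortest path length: 11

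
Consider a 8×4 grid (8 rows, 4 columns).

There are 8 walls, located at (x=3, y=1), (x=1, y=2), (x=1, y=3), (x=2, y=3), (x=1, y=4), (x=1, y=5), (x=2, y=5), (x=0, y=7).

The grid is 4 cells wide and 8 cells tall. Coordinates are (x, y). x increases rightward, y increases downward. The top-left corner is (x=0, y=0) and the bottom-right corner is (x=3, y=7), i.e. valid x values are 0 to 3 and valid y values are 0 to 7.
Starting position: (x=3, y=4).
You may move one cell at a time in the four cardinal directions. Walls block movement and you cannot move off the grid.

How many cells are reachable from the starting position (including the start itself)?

Answer: Reachable cells: 24

Derivation:
BFS flood-fill from (x=3, y=4):
  Distance 0: (x=3, y=4)
  Distance 1: (x=3, y=3), (x=2, y=4), (x=3, y=5)
  Distance 2: (x=3, y=2), (x=3, y=6)
  Distance 3: (x=2, y=2), (x=2, y=6), (x=3, y=7)
  Distance 4: (x=2, y=1), (x=1, y=6), (x=2, y=7)
  Distance 5: (x=2, y=0), (x=1, y=1), (x=0, y=6), (x=1, y=7)
  Distance 6: (x=1, y=0), (x=3, y=0), (x=0, y=1), (x=0, y=5)
  Distance 7: (x=0, y=0), (x=0, y=2), (x=0, y=4)
  Distance 8: (x=0, y=3)
Total reachable: 24 (grid has 24 open cells total)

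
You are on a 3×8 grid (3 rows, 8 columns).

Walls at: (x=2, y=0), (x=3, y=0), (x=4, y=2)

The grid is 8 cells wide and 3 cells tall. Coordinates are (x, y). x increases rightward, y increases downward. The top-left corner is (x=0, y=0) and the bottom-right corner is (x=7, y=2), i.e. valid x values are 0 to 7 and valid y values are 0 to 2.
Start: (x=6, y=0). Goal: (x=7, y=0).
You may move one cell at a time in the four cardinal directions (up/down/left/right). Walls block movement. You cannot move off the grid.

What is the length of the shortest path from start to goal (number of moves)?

BFS from (x=6, y=0) until reaching (x=7, y=0):
  Distance 0: (x=6, y=0)
  Distance 1: (x=5, y=0), (x=7, y=0), (x=6, y=1)  <- goal reached here
One shortest path (1 moves): (x=6, y=0) -> (x=7, y=0)

Answer: Shortest path length: 1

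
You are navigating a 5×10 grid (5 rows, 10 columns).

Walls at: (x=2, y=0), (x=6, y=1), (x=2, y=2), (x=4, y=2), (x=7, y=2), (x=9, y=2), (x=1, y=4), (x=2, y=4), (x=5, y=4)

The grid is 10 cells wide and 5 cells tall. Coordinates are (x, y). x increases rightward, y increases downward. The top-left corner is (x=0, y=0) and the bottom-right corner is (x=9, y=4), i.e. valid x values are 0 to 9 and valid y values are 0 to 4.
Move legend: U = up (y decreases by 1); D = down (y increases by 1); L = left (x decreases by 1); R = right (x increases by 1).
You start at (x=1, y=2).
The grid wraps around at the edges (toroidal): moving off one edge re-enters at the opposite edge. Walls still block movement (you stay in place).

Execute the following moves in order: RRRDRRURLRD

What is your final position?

Answer: Final position: (x=3, y=3)

Derivation:
Start: (x=1, y=2)
  [×3]R (right): blocked, stay at (x=1, y=2)
  D (down): (x=1, y=2) -> (x=1, y=3)
  R (right): (x=1, y=3) -> (x=2, y=3)
  R (right): (x=2, y=3) -> (x=3, y=3)
  U (up): (x=3, y=3) -> (x=3, y=2)
  R (right): blocked, stay at (x=3, y=2)
  L (left): blocked, stay at (x=3, y=2)
  R (right): blocked, stay at (x=3, y=2)
  D (down): (x=3, y=2) -> (x=3, y=3)
Final: (x=3, y=3)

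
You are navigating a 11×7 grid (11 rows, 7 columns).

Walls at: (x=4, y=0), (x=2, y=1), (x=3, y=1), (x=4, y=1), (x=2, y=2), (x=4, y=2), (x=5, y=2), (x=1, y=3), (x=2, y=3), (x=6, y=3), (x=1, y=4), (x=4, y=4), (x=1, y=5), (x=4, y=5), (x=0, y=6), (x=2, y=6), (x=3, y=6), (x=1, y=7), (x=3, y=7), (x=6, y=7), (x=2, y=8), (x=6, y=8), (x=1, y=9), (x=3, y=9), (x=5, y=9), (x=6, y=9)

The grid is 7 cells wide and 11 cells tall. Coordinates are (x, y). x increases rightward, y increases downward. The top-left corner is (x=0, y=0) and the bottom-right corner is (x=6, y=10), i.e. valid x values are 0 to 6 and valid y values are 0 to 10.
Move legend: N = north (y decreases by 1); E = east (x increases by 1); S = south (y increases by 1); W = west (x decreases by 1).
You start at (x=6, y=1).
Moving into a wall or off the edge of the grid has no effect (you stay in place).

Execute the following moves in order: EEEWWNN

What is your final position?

Answer: Final position: (x=5, y=0)

Derivation:
Start: (x=6, y=1)
  [×3]E (east): blocked, stay at (x=6, y=1)
  W (west): (x=6, y=1) -> (x=5, y=1)
  W (west): blocked, stay at (x=5, y=1)
  N (north): (x=5, y=1) -> (x=5, y=0)
  N (north): blocked, stay at (x=5, y=0)
Final: (x=5, y=0)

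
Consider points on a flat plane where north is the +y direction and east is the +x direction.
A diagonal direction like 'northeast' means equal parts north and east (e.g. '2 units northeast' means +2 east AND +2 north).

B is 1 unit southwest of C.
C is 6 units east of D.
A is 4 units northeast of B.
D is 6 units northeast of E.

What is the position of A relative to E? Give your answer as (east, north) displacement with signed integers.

Place E at the origin (east=0, north=0).
  D is 6 units northeast of E: delta (east=+6, north=+6); D at (east=6, north=6).
  C is 6 units east of D: delta (east=+6, north=+0); C at (east=12, north=6).
  B is 1 unit southwest of C: delta (east=-1, north=-1); B at (east=11, north=5).
  A is 4 units northeast of B: delta (east=+4, north=+4); A at (east=15, north=9).
Therefore A relative to E: (east=15, north=9).

Answer: A is at (east=15, north=9) relative to E.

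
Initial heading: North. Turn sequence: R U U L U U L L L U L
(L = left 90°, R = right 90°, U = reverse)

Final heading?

Start: North
  R (right (90° clockwise)) -> East
  U (U-turn (180°)) -> West
  U (U-turn (180°)) -> East
  L (left (90° counter-clockwise)) -> North
  U (U-turn (180°)) -> South
  U (U-turn (180°)) -> North
  L (left (90° counter-clockwise)) -> West
  L (left (90° counter-clockwise)) -> South
  L (left (90° counter-clockwise)) -> East
  U (U-turn (180°)) -> West
  L (left (90° counter-clockwise)) -> South
Final: South

Answer: Final heading: South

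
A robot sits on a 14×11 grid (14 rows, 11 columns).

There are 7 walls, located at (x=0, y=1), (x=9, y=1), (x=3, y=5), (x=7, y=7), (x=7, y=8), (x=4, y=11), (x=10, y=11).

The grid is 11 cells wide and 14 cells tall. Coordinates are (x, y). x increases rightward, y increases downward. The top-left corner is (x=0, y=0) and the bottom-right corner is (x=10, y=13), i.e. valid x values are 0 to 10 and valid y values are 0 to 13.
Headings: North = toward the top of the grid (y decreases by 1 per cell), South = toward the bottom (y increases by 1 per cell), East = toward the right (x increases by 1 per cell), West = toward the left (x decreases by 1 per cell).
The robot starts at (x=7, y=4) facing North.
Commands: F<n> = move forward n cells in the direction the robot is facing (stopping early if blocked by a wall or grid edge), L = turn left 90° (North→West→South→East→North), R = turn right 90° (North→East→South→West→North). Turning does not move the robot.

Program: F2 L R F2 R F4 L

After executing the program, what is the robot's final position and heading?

Start: (x=7, y=4), facing North
  F2: move forward 2, now at (x=7, y=2)
  L: turn left, now facing West
  R: turn right, now facing North
  F2: move forward 2, now at (x=7, y=0)
  R: turn right, now facing East
  F4: move forward 3/4 (blocked), now at (x=10, y=0)
  L: turn left, now facing North
Final: (x=10, y=0), facing North

Answer: Final position: (x=10, y=0), facing North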